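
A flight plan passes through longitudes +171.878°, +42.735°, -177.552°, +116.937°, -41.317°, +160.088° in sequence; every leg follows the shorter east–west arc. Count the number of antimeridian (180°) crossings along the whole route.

Leg 1: +171.878° → +42.735°, shortest Δλ = -129.143° (west) — does not cross 180°.
Leg 2: +42.735° → -177.552°, shortest Δλ = 139.713° (east) — crosses 180°.
Leg 3: -177.552° → +116.937°, shortest Δλ = -65.511° (west) — crosses 180°.
Leg 4: +116.937° → -41.317°, shortest Δλ = -158.254° (west) — does not cross 180°.
Leg 5: -41.317° → +160.088°, shortest Δλ = -158.595° (west) — crosses 180°.
Total crossings: 3.

3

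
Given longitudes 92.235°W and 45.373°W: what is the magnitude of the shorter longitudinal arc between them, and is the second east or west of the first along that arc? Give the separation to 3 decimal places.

46.862° east

Raw difference: -45.373 − -92.235 = 46.862°.
Normalise into (−180°, 180°]: 46.862° stays 46.862°.
Positive ⇒ the second point lies to the east; separation 46.862°.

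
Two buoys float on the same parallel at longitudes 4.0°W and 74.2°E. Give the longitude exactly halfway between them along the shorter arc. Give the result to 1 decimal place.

35.1°E

Signed shortest Δλ from -4.0° to +74.2° is +78.2°.
Midpoint longitude = -4.0° + (+78.2°)/2 = -4.0° + 39.1° = +35.1°.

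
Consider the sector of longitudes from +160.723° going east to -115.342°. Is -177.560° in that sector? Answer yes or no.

Yes

Band width going east from +160.723° to -115.342°: ((-115.342 − 160.723) mod 360) = 83.935°.
Offset of -177.560° east of the west edge: ((-177.560 − 160.723) mod 360) = 21.717°.
21.717° ≤ 83.935° ⇒ inside.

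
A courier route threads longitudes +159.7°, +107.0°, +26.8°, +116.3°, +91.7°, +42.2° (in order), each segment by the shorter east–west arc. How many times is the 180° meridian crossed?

Leg 1: +159.7° → +107.0°, shortest Δλ = -52.7° (west) — does not cross 180°.
Leg 2: +107.0° → +26.8°, shortest Δλ = -80.2° (west) — does not cross 180°.
Leg 3: +26.8° → +116.3°, shortest Δλ = 89.5° (east) — does not cross 180°.
Leg 4: +116.3° → +91.7°, shortest Δλ = -24.6° (west) — does not cross 180°.
Leg 5: +91.7° → +42.2°, shortest Δλ = -49.5° (west) — does not cross 180°.
Total crossings: 0.

0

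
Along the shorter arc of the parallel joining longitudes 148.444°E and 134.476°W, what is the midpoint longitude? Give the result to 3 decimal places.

173.016°W

Signed shortest Δλ from +148.444° to -134.476° is +77.080°.
Midpoint longitude = +148.444° + (+77.080°)/2 = +148.444° + 38.540° = +186.984°.
Normalise into (−180°, 180°]: -173.016°.
(The naïve average (+148.444 + -134.476)/2 = 6.984° is on the wrong side of the globe.)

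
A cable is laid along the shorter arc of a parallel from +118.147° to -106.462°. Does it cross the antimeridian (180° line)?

Yes

Naïve |-106.462 − 118.147| = 224.609° > 180°, so the shorter arc goes the other way round — across 180°.
Signed shortest Δλ = ((-106.462 − 118.147 + 180) mod 360) − 180 = 135.391°.
Going east by 135.391° from +118.147° passes through 180° before reaching -106.462°.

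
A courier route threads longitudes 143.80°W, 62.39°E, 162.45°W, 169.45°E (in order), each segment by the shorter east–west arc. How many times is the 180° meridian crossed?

Leg 1: -143.80° → +62.39°, shortest Δλ = -153.81° (west) — crosses 180°.
Leg 2: +62.39° → -162.45°, shortest Δλ = 135.16° (east) — crosses 180°.
Leg 3: -162.45° → +169.45°, shortest Δλ = -28.1° (west) — crosses 180°.
Total crossings: 3.

3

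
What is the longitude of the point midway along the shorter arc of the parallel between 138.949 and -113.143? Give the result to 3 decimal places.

Signed shortest Δλ from +138.949° to -113.143° is +107.908°.
Midpoint longitude = +138.949° + (+107.908°)/2 = +138.949° + 53.954° = +192.903°.
Normalise into (−180°, 180°]: -167.097°.
(The naïve average (+138.949 + -113.143)/2 = 12.903° is on the wrong side of the globe.)

-167.097°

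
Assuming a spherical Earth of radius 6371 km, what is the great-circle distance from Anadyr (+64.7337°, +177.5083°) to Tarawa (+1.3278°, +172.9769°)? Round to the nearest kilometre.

7060 km

Δλ = 172.9769 − 177.5083 = -4.5314°.
Δφ = 1.3278 − 64.7337 = -63.4059°.
a = sin²(Δφ/2) + cos φ₁ · cos φ₂ · sin²(Δλ/2) = 0.276833.
c = 2·atan2(√a, √(1−a)) = 1.10813 rad → d = 6371·c ≈ 7059.91 km.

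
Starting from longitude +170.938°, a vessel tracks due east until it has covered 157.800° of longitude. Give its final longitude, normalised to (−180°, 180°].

Start at +170.938°; shift +157.800° → +328.738°.
+328.738° lies outside (−180°, 180°]; subtract 360° → -31.262°.

-31.262°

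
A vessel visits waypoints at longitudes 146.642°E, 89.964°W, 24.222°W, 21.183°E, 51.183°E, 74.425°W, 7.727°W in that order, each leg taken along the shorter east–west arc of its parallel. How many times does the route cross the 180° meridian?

1

Leg 1: +146.642° → -89.964°, shortest Δλ = 123.394° (east) — crosses 180°.
Leg 2: -89.964° → -24.222°, shortest Δλ = 65.742° (east) — does not cross 180°.
Leg 3: -24.222° → +21.183°, shortest Δλ = 45.405° (east) — does not cross 180°.
Leg 4: +21.183° → +51.183°, shortest Δλ = 30.0° (east) — does not cross 180°.
Leg 5: +51.183° → -74.425°, shortest Δλ = -125.608° (west) — does not cross 180°.
Leg 6: -74.425° → -7.727°, shortest Δλ = 66.698° (east) — does not cross 180°.
Total crossings: 1.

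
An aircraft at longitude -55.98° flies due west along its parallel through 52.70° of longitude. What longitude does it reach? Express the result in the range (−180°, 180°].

Start at -55.98°; shift −52.70° → -108.68°.
-108.68° already lies in (−180°, 180°].

-108.68°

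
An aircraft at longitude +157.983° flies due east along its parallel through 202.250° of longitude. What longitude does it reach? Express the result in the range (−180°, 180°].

Start at +157.983°; shift +202.250° → +360.233°.
+360.233° lies outside (−180°, 180°]; subtract 360° → +0.233°.

+0.233°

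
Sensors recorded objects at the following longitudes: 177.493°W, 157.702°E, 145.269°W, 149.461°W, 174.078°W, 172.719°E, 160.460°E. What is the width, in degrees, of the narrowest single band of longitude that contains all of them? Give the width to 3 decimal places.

Sort the longitudes: -177.493°, -174.078°, -149.461°, -145.269°, +157.702°, +160.460°, +172.719°.
Eastward gaps between consecutive values (wrapping around): 3.415°, 24.617°, 4.192°, 302.971°, 2.758°, 12.259°, 9.788°.
Largest gap = 302.971° ⇒ minimal covering band is its complement: 360° − 302.971° = 57.029°.
Band runs from +157.702° eastward to -145.269°, crossing the antimeridian.

57.029°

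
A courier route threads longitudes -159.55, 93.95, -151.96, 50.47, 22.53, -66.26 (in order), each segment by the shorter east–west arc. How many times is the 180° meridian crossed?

Leg 1: -159.55° → +93.95°, shortest Δλ = -106.5° (west) — crosses 180°.
Leg 2: +93.95° → -151.96°, shortest Δλ = 114.09° (east) — crosses 180°.
Leg 3: -151.96° → +50.47°, shortest Δλ = -157.57° (west) — crosses 180°.
Leg 4: +50.47° → +22.53°, shortest Δλ = -27.94° (west) — does not cross 180°.
Leg 5: +22.53° → -66.26°, shortest Δλ = -88.79° (west) — does not cross 180°.
Total crossings: 3.

3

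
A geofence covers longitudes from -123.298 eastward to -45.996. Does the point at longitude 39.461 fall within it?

Band width going east from -123.298° to -45.996°: ((-45.996 − -123.298) mod 360) = 77.302°.
Offset of +39.461° east of the west edge: ((39.461 − -123.298) mod 360) = 162.759°.
162.759° > 77.302° ⇒ outside.

No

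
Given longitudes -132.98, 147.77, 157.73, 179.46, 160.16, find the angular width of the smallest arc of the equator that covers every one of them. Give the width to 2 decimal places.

Sort the longitudes: -132.98°, +147.77°, +157.73°, +160.16°, +179.46°.
Eastward gaps between consecutive values (wrapping around): 280.75°, 9.96°, 2.43°, 19.30°, 47.56°.
Largest gap = 280.75° ⇒ minimal covering band is its complement: 360° − 280.75° = 79.25°.
Band runs from +147.77° eastward to -132.98°, crossing the antimeridian.

79.25°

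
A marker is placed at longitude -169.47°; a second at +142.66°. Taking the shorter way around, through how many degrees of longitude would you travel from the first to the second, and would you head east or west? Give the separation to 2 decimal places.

47.87° west

Raw difference: 142.66 − -169.47 = 312.13°.
Normalise into (−180°, 180°]: 312.13° − 360° = -47.87°.
Negative ⇒ the second point lies to the west; separation 47.87°.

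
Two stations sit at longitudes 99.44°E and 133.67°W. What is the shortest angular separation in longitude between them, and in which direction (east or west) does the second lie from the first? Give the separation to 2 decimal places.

126.89° east

Raw difference: -133.67 − 99.44 = -233.11°.
Normalise into (−180°, 180°]: -233.11° + 360° = 126.89°.
Positive ⇒ the second point lies to the east; separation 126.89°.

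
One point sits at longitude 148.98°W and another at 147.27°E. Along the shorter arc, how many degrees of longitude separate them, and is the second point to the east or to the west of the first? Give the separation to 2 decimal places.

63.75° west

Raw difference: 147.27 − -148.98 = 296.25°.
Normalise into (−180°, 180°]: 296.25° − 360° = -63.75°.
Negative ⇒ the second point lies to the west; separation 63.75°.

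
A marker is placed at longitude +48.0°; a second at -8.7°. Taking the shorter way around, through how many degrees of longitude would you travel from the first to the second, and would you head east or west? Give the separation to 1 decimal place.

56.7° west

Raw difference: -8.7 − 48.0 = -56.7°.
Normalise into (−180°, 180°]: -56.7° stays -56.7°.
Negative ⇒ the second point lies to the west; separation 56.7°.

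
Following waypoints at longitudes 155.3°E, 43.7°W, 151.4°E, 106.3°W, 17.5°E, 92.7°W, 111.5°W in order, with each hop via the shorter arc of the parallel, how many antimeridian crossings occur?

Leg 1: +155.3° → -43.7°, shortest Δλ = 161.0° (east) — crosses 180°.
Leg 2: -43.7° → +151.4°, shortest Δλ = -164.9° (west) — crosses 180°.
Leg 3: +151.4° → -106.3°, shortest Δλ = 102.3° (east) — crosses 180°.
Leg 4: -106.3° → +17.5°, shortest Δλ = 123.8° (east) — does not cross 180°.
Leg 5: +17.5° → -92.7°, shortest Δλ = -110.2° (west) — does not cross 180°.
Leg 6: -92.7° → -111.5°, shortest Δλ = -18.8° (west) — does not cross 180°.
Total crossings: 3.

3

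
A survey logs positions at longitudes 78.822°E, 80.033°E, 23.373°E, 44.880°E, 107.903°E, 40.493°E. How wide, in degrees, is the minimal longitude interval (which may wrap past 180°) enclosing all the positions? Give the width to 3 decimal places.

Sort the longitudes: +23.373°, +40.493°, +44.880°, +78.822°, +80.033°, +107.903°.
Eastward gaps between consecutive values (wrapping around): 17.120°, 4.387°, 33.942°, 1.211°, 27.870°, 275.470°.
Largest gap = 275.470° ⇒ minimal covering band is its complement: 360° − 275.470° = 84.530°.
Band runs from +23.373° eastward to +107.903°.

84.530°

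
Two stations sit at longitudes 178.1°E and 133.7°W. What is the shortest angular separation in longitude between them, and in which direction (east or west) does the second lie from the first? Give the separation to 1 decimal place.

48.2° east

Raw difference: -133.7 − 178.1 = -311.8°.
Normalise into (−180°, 180°]: -311.8° + 360° = 48.2°.
Positive ⇒ the second point lies to the east; separation 48.2°.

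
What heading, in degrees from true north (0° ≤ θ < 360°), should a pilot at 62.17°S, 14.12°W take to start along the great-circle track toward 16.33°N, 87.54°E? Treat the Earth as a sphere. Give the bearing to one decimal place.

Δλ = 87.54 − -14.12 = 101.66°.
θ = atan2( sin Δλ · cos φ₂ , cos φ₁ · sin φ₂ − sin φ₁ · cos φ₂ · cos Δλ )
  = atan2(0.93985, -0.04025) = 92.452° → normalised to [0°, 360°): 92.452°.

92.5°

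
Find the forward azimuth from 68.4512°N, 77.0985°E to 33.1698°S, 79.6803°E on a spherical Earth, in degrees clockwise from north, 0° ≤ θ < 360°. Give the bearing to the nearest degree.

Δλ = 79.6803 − 77.0985 = 2.5818°.
θ = atan2( sin Δλ · cos φ₂ , cos φ₁ · sin φ₂ − sin φ₁ · cos φ₂ · cos Δλ )
  = atan2(0.03771, -0.97871) = 177.794° → normalised to [0°, 360°): 177.794°.

178°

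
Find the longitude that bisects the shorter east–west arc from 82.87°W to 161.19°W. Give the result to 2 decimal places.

122.03°W

Signed shortest Δλ from -82.87° to -161.19° is -78.32°.
Midpoint longitude = -82.87° + (-78.32°)/2 = -82.87° − 39.16° = -122.03°.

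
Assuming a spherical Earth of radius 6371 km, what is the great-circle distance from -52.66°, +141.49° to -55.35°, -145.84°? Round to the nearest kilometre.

4539 km

Δλ = -145.84 − 141.49 = -287.33°; wrapped into (−180°, 180°]: 72.67°.
Δφ = -55.35 − -52.66 = -2.69°.
a = sin²(Δφ/2) + cos φ₁ · cos φ₂ · sin²(Δλ/2) = 0.121618.
c = 2·atan2(√a, √(1−a)) = 0.71245 rad → d = 6371·c ≈ 4539.00 km.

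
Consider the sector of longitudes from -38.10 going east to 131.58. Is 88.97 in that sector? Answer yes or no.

Yes

Band width going east from -38.10° to +131.58°: ((131.58 − -38.10) mod 360) = 169.68°.
Offset of +88.97° east of the west edge: ((88.97 − -38.10) mod 360) = 127.07°.
127.07° ≤ 169.68° ⇒ inside.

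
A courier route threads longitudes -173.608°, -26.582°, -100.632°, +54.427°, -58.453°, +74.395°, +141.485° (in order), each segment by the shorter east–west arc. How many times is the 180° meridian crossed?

0

Leg 1: -173.608° → -26.582°, shortest Δλ = 147.026° (east) — does not cross 180°.
Leg 2: -26.582° → -100.632°, shortest Δλ = -74.05° (west) — does not cross 180°.
Leg 3: -100.632° → +54.427°, shortest Δλ = 155.059° (east) — does not cross 180°.
Leg 4: +54.427° → -58.453°, shortest Δλ = -112.88° (west) — does not cross 180°.
Leg 5: -58.453° → +74.395°, shortest Δλ = 132.848° (east) — does not cross 180°.
Leg 6: +74.395° → +141.485°, shortest Δλ = 67.09° (east) — does not cross 180°.
Total crossings: 0.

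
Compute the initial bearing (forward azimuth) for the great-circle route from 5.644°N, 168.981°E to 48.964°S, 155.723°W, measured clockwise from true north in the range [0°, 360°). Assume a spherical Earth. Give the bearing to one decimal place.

154.7°

Δλ = -155.723 − 168.981 = -324.704°; wrapped into (−180°, 180°]: 35.296°.
θ = atan2( sin Δλ · cos φ₂ , cos φ₁ · sin φ₂ − sin φ₁ · cos φ₂ · cos Δλ )
  = atan2(0.37935, -0.80334) = 154.723° → normalised to [0°, 360°): 154.723°.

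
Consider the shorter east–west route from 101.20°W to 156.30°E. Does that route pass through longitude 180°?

Yes

Naïve |156.30 − -101.20| = 257.5° > 180°, so the shorter arc goes the other way round — across 180°.
Signed shortest Δλ = ((156.30 − -101.20 + 180) mod 360) − 180 = -102.5°.
Going west by 102.5° from -101.20° passes through 180° before reaching +156.30°.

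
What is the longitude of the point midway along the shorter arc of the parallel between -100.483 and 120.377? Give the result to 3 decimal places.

-170.053°

Signed shortest Δλ from -100.483° to +120.377° is -139.140°.
Midpoint longitude = -100.483° + (-139.140°)/2 = -100.483° − 69.570° = -170.053°.
(The naïve average (-100.483 + +120.377)/2 = 9.947° is on the wrong side of the globe.)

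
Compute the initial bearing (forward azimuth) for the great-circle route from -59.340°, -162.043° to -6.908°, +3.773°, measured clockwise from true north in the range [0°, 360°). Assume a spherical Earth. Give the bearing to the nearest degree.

Δλ = 3.773 − -162.043 = 165.816°.
θ = atan2( sin Δλ · cos φ₂ , cos φ₁ · sin φ₂ − sin φ₁ · cos φ₂ · cos Δλ )
  = atan2(0.24326, -0.88926) = 164.701° → normalised to [0°, 360°): 164.701°.

165°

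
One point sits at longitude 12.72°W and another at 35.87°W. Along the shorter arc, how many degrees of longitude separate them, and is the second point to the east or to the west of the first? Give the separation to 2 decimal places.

Raw difference: -35.87 − -12.72 = -23.15°.
Normalise into (−180°, 180°]: -23.15° stays -23.15°.
Negative ⇒ the second point lies to the west; separation 23.15°.

23.15° west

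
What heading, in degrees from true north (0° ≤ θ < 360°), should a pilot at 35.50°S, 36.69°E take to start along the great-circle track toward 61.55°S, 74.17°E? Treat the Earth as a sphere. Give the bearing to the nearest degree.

150°

Δλ = 74.17 − 36.69 = 37.48°.
θ = atan2( sin Δλ · cos φ₂ , cos φ₁ · sin φ₂ − sin φ₁ · cos φ₂ · cos Δλ )
  = atan2(0.28988, -0.49626) = 149.710° → normalised to [0°, 360°): 149.710°.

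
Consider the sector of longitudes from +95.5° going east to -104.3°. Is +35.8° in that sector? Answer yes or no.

Band width going east from +95.5° to -104.3°: ((-104.3 − 95.5) mod 360) = 160.2°.
Offset of +35.8° east of the west edge: ((35.8 − 95.5) mod 360) = 300.3°.
300.3° > 160.2° ⇒ outside.

No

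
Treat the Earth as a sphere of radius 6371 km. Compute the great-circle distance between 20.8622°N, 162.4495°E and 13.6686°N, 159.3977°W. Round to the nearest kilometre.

4119 km

Δλ = -159.3977 − 162.4495 = -321.8472°; wrapped into (−180°, 180°]: 38.1528°.
Δφ = 13.6686 − 20.8622 = -7.1936°.
a = sin²(Δφ/2) + cos φ₁ · cos φ₂ · sin²(Δλ/2) = 0.100923.
c = 2·atan2(√a, √(1−a)) = 0.64657 rad → d = 6371·c ≈ 4119.30 km.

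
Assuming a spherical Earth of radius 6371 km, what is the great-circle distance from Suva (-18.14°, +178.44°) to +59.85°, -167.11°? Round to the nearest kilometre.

Δλ = -167.11 − 178.44 = -345.55°; wrapped into (−180°, 180°]: 14.45°.
Δφ = 59.85 − -18.14 = 77.99°.
a = sin²(Δφ/2) + cos φ₁ · cos φ₂ · sin²(Δλ/2) = 0.403508.
c = 2·atan2(√a, √(1−a)) = 1.37659 rad → d = 6371·c ≈ 8770.28 km.

8770 km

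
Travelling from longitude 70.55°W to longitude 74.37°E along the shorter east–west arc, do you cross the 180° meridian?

No

Signed shortest Δλ = ((74.37 − -70.55 + 180) mod 360) − 180 = 144.92°.
Going east by 144.92° from -70.55° reaches +74.37° without touching 180°.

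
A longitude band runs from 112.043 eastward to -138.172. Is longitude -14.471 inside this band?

Band width going east from +112.043° to -138.172°: ((-138.172 − 112.043) mod 360) = 109.785°.
Offset of -14.471° east of the west edge: ((-14.471 − 112.043) mod 360) = 233.486°.
233.486° > 109.785° ⇒ outside.

No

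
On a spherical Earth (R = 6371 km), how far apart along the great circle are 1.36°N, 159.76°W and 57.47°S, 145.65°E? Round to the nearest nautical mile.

Δλ = 145.65 − -159.76 = 305.41°; wrapped into (−180°, 180°]: -54.59°.
Δφ = -57.47 − 1.36 = -58.83°.
a = sin²(Δφ/2) + cos φ₁ · cos φ₂ · sin²(Δλ/2) = 0.354259.
c = 2·atan2(√a, √(1−a)) = 1.27502 rad → d = 6371·c ≈ 8123.16 km ≈ 4386.16 nmi.

4386 nmi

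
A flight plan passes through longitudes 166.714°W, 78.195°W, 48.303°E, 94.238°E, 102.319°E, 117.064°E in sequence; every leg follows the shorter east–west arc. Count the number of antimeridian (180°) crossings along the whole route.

0

Leg 1: -166.714° → -78.195°, shortest Δλ = 88.519° (east) — does not cross 180°.
Leg 2: -78.195° → +48.303°, shortest Δλ = 126.498° (east) — does not cross 180°.
Leg 3: +48.303° → +94.238°, shortest Δλ = 45.935° (east) — does not cross 180°.
Leg 4: +94.238° → +102.319°, shortest Δλ = 8.081° (east) — does not cross 180°.
Leg 5: +102.319° → +117.064°, shortest Δλ = 14.745° (east) — does not cross 180°.
Total crossings: 0.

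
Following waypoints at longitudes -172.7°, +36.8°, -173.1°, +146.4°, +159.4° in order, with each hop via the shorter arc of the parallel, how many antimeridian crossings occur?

Leg 1: -172.7° → +36.8°, shortest Δλ = -150.5° (west) — crosses 180°.
Leg 2: +36.8° → -173.1°, shortest Δλ = 150.1° (east) — crosses 180°.
Leg 3: -173.1° → +146.4°, shortest Δλ = -40.5° (west) — crosses 180°.
Leg 4: +146.4° → +159.4°, shortest Δλ = 13.0° (east) — does not cross 180°.
Total crossings: 3.

3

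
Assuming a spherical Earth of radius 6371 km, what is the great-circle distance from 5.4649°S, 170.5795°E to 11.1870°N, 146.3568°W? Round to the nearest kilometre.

5112 km

Δλ = -146.3568 − 170.5795 = -316.9363°; wrapped into (−180°, 180°]: 43.0637°.
Δφ = 11.1870 − -5.4649 = 16.6519°.
a = sin²(Δφ/2) + cos φ₁ · cos φ₂ · sin²(Δλ/2) = 0.152511.
c = 2·atan2(√a, √(1−a)) = 0.80241 rad → d = 6371·c ≈ 5112.13 km.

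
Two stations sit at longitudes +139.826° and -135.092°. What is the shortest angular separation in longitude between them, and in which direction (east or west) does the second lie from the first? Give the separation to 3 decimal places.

Raw difference: -135.092 − 139.826 = -274.918°.
Normalise into (−180°, 180°]: -274.918° + 360° = 85.082°.
Positive ⇒ the second point lies to the east; separation 85.082°.

85.082° east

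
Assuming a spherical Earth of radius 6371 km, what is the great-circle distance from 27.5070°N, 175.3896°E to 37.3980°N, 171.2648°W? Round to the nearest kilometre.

Δλ = -171.2648 − 175.3896 = -346.6544°; wrapped into (−180°, 180°]: 13.3456°.
Δφ = 37.3980 − 27.5070 = 9.8910°.
a = sin²(Δφ/2) + cos φ₁ · cos φ₂ · sin²(Δλ/2) = 0.016946.
c = 2·atan2(√a, √(1−a)) = 0.26109 rad → d = 6371·c ≈ 1663.43 km.

1663 km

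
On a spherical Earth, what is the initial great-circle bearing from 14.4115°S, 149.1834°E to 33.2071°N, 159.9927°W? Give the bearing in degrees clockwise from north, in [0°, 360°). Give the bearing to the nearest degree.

Δλ = -159.9927 − 149.1834 = -309.1761°; wrapped into (−180°, 180°]: 50.8239°.
θ = atan2( sin Δλ · cos φ₂ , cos φ₁ · sin φ₂ − sin φ₁ · cos φ₂ · cos Δλ )
  = atan2(0.64861, 0.66198) = 44.416° → normalised to [0°, 360°): 44.416°.

44°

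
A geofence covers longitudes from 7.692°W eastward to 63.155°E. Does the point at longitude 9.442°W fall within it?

No

Band width going east from -7.692° to +63.155°: ((63.155 − -7.692) mod 360) = 70.847°.
Offset of -9.442° east of the west edge: ((-9.442 − -7.692) mod 360) = 358.250°.
358.250° > 70.847° ⇒ outside.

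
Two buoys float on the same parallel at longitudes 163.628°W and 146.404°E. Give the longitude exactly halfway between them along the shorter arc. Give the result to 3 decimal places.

171.388°E

Signed shortest Δλ from -163.628° to +146.404° is -49.968°.
Midpoint longitude = -163.628° + (-49.968°)/2 = -163.628° − 24.984° = -188.612°.
Normalise into (−180°, 180°]: +171.388°.
(The naïve average (-163.628 + +146.404)/2 = -8.612° is on the wrong side of the globe.)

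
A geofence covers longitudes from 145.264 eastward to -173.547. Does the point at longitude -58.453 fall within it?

No

Band width going east from +145.264° to -173.547°: ((-173.547 − 145.264) mod 360) = 41.189°.
Offset of -58.453° east of the west edge: ((-58.453 − 145.264) mod 360) = 156.283°.
156.283° > 41.189° ⇒ outside.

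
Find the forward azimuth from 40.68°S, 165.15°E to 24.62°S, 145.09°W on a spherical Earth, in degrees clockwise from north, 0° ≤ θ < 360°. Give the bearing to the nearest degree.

84°

Δλ = -145.09 − 165.15 = -310.24°; wrapped into (−180°, 180°]: 49.76°.
θ = atan2( sin Δλ · cos φ₂ , cos φ₁ · sin φ₂ − sin φ₁ · cos φ₂ · cos Δλ )
  = atan2(0.69395, 0.06687) = 84.496° → normalised to [0°, 360°): 84.496°.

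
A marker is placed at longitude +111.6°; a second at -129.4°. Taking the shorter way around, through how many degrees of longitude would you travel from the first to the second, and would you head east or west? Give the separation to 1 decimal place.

119.0° east

Raw difference: -129.4 − 111.6 = -241.0°.
Normalise into (−180°, 180°]: -241.0° + 360° = 119.0°.
Positive ⇒ the second point lies to the east; separation 119.0°.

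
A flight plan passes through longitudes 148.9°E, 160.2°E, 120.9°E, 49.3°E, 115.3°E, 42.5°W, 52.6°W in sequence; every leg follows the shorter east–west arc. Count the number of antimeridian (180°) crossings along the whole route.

0

Leg 1: +148.9° → +160.2°, shortest Δλ = 11.3° (east) — does not cross 180°.
Leg 2: +160.2° → +120.9°, shortest Δλ = -39.3° (west) — does not cross 180°.
Leg 3: +120.9° → +49.3°, shortest Δλ = -71.6° (west) — does not cross 180°.
Leg 4: +49.3° → +115.3°, shortest Δλ = 66.0° (east) — does not cross 180°.
Leg 5: +115.3° → -42.5°, shortest Δλ = -157.8° (west) — does not cross 180°.
Leg 6: -42.5° → -52.6°, shortest Δλ = -10.1° (west) — does not cross 180°.
Total crossings: 0.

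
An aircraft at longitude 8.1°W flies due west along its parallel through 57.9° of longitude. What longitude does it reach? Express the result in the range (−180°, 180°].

Start at -8.1°; shift −57.9° → -66.0°.
-66.0° already lies in (−180°, 180°].

66.0°W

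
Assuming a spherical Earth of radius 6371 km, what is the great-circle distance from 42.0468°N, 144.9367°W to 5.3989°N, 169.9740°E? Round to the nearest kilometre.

Δλ = 169.9740 − -144.9367 = 314.9107°; wrapped into (−180°, 180°]: -45.0893°.
Δφ = 5.3989 − 42.0468 = -36.6479°.
a = sin²(Δφ/2) + cos φ₁ · cos φ₂ · sin²(Δλ/2) = 0.207517.
c = 2·atan2(√a, √(1−a)) = 0.94596 rad → d = 6371·c ≈ 6026.70 km.

6027 km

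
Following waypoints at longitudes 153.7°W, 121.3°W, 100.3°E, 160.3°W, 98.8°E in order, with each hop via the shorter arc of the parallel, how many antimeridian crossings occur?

3

Leg 1: -153.7° → -121.3°, shortest Δλ = 32.4° (east) — does not cross 180°.
Leg 2: -121.3° → +100.3°, shortest Δλ = -138.4° (west) — crosses 180°.
Leg 3: +100.3° → -160.3°, shortest Δλ = 99.4° (east) — crosses 180°.
Leg 4: -160.3° → +98.8°, shortest Δλ = -100.9° (west) — crosses 180°.
Total crossings: 3.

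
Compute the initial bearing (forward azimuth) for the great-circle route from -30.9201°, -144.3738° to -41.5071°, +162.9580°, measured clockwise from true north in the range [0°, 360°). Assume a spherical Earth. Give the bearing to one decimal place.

Δλ = 162.9580 − -144.3738 = 307.3318°; wrapped into (−180°, 180°]: -52.6682°.
θ = atan2( sin Δλ · cos φ₂ , cos φ₁ · sin φ₂ − sin φ₁ · cos φ₂ · cos Δλ )
  = atan2(-0.59546, -0.33518) = -119.375° → normalised to [0°, 360°): 240.625°.

240.6°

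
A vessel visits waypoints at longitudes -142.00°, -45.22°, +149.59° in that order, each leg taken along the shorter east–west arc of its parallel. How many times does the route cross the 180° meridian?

Leg 1: -142.00° → -45.22°, shortest Δλ = 96.78° (east) — does not cross 180°.
Leg 2: -45.22° → +149.59°, shortest Δλ = -165.19° (west) — crosses 180°.
Total crossings: 1.

1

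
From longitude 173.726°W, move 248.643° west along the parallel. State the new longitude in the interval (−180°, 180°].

62.369°W

Start at -173.726°; shift −248.643° → -422.369°.
-422.369° lies outside (−180°, 180°]; add 360° → -62.369°.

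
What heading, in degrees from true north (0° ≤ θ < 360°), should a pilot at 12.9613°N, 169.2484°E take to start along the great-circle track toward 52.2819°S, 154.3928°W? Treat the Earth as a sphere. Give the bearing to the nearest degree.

158°

Δλ = -154.3928 − 169.2484 = -323.6412°; wrapped into (−180°, 180°]: 36.3588°.
θ = atan2( sin Δλ · cos φ₂ , cos φ₁ · sin φ₂ − sin φ₁ · cos φ₂ · cos Δλ )
  = atan2(0.36269, -0.88138) = 157.633° → normalised to [0°, 360°): 157.633°.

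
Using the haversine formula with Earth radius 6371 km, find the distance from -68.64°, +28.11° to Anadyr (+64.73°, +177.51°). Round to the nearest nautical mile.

10052 nmi

Δλ = 177.51 − 28.11 = 149.40°.
Δφ = 64.73 − -68.64 = 133.37°.
a = sin²(Δφ/2) + cos φ₁ · cos φ₂ · sin²(Δλ/2) = 0.988010.
c = 2·atan2(√a, √(1−a)) = 2.92216 rad → d = 6371·c ≈ 18617.05 km ≈ 10052.41 nmi.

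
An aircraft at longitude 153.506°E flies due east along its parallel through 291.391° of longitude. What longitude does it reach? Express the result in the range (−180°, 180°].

Start at +153.506°; shift +291.391° → +444.897°.
+444.897° lies outside (−180°, 180°]; subtract 360° → +84.897°.

84.897°E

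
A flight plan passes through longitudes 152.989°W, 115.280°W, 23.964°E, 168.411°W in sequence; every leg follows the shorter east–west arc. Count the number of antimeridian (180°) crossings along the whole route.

1

Leg 1: -152.989° → -115.280°, shortest Δλ = 37.709° (east) — does not cross 180°.
Leg 2: -115.280° → +23.964°, shortest Δλ = 139.244° (east) — does not cross 180°.
Leg 3: +23.964° → -168.411°, shortest Δλ = 167.625° (east) — crosses 180°.
Total crossings: 1.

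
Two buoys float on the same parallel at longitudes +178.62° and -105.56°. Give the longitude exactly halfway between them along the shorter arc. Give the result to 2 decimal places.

-143.47°

Signed shortest Δλ from +178.62° to -105.56° is +75.82°.
Midpoint longitude = +178.62° + (+75.82°)/2 = +178.62° + 37.91° = +216.53°.
Normalise into (−180°, 180°]: -143.47°.
(The naïve average (+178.62 + -105.56)/2 = 36.53° is on the wrong side of the globe.)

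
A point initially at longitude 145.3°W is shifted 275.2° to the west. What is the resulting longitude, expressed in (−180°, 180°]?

60.5°W

Start at -145.3°; shift −275.2° → -420.5°.
-420.5° lies outside (−180°, 180°]; add 360° → -60.5°.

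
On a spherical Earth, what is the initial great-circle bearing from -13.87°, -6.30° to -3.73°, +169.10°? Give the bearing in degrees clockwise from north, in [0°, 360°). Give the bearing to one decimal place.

165.1°

Δλ = 169.10 − -6.30 = 175.40°.
θ = atan2( sin Δλ · cos φ₂ , cos φ₁ · sin φ₂ − sin φ₁ · cos φ₂ · cos Δλ )
  = atan2(0.08003, -0.30160) = 165.139° → normalised to [0°, 360°): 165.139°.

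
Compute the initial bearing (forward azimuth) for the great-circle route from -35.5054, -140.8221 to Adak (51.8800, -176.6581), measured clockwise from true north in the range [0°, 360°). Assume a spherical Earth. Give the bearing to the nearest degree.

339°

Δλ = -176.6581 − -140.8221 = -35.8360°.
θ = atan2( sin Δλ · cos φ₂ , cos φ₁ · sin φ₂ − sin φ₁ · cos φ₂ · cos Δλ )
  = atan2(-0.36142, 0.93109) = -21.214° → normalised to [0°, 360°): 338.786°.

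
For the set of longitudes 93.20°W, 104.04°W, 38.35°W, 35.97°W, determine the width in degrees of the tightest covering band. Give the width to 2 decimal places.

68.07°

Sort the longitudes: -104.04°, -93.20°, -38.35°, -35.97°.
Eastward gaps between consecutive values (wrapping around): 10.84°, 54.85°, 2.38°, 291.93°.
Largest gap = 291.93° ⇒ minimal covering band is its complement: 360° − 291.93° = 68.07°.
Band runs from -104.04° eastward to -35.97°.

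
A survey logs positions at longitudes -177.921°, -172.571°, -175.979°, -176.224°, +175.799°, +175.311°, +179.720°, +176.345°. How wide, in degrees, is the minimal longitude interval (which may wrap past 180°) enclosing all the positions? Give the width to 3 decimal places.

12.118°

Sort the longitudes: -177.921°, -176.224°, -175.979°, -172.571°, +175.311°, +175.799°, +176.345°, +179.720°.
Eastward gaps between consecutive values (wrapping around): 1.697°, 0.245°, 3.408°, 347.882°, 0.488°, 0.546°, 3.375°, 2.359°.
Largest gap = 347.882° ⇒ minimal covering band is its complement: 360° − 347.882° = 12.118°.
Band runs from +175.311° eastward to -172.571°, crossing the antimeridian.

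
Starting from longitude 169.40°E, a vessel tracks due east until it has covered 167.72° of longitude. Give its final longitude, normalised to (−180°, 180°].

22.88°W

Start at +169.40°; shift +167.72° → +337.12°.
+337.12° lies outside (−180°, 180°]; subtract 360° → -22.88°.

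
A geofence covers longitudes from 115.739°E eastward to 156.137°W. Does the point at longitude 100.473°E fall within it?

No

Band width going east from +115.739° to -156.137°: ((-156.137 − 115.739) mod 360) = 88.124°.
Offset of +100.473° east of the west edge: ((100.473 − 115.739) mod 360) = 344.734°.
344.734° > 88.124° ⇒ outside.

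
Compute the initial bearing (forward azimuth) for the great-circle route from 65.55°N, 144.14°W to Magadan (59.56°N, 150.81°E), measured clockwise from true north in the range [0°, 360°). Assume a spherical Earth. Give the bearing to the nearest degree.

289°

Δλ = 150.81 − -144.14 = 294.95°; wrapped into (−180°, 180°]: -65.05°.
θ = atan2( sin Δλ · cos φ₂ , cos φ₁ · sin φ₂ − sin φ₁ · cos φ₂ · cos Δλ )
  = atan2(-0.45935, 0.16230) = -70.541° → normalised to [0°, 360°): 289.459°.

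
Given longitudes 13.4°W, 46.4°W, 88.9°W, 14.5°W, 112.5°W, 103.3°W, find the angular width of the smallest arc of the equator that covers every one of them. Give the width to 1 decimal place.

99.1°

Sort the longitudes: -112.5°, -103.3°, -88.9°, -46.4°, -14.5°, -13.4°.
Eastward gaps between consecutive values (wrapping around): 9.2°, 14.4°, 42.5°, 31.9°, 1.1°, 260.9°.
Largest gap = 260.9° ⇒ minimal covering band is its complement: 360° − 260.9° = 99.1°.
Band runs from -112.5° eastward to -13.4°.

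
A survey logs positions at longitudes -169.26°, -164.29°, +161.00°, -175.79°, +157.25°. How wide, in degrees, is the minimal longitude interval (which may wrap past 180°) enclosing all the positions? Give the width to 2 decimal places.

Sort the longitudes: -175.79°, -169.26°, -164.29°, +157.25°, +161.00°.
Eastward gaps between consecutive values (wrapping around): 6.53°, 4.97°, 321.54°, 3.75°, 23.21°.
Largest gap = 321.54° ⇒ minimal covering band is its complement: 360° − 321.54° = 38.46°.
Band runs from +157.25° eastward to -164.29°, crossing the antimeridian.

38.46°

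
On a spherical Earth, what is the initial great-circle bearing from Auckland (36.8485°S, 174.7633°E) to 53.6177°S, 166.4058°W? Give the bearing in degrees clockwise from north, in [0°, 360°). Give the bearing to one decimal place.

148.1°

Δλ = -166.4058 − 174.7633 = -341.1691°; wrapped into (−180°, 180°]: 18.8309°.
θ = atan2( sin Δλ · cos φ₂ , cos φ₁ · sin φ₂ − sin φ₁ · cos φ₂ · cos Δλ )
  = atan2(0.19146, -0.30756) = 148.097° → normalised to [0°, 360°): 148.097°.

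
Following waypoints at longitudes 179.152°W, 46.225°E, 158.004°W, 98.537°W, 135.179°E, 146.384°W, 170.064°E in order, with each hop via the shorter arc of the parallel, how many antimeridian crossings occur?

Leg 1: -179.152° → +46.225°, shortest Δλ = -134.623° (west) — crosses 180°.
Leg 2: +46.225° → -158.004°, shortest Δλ = 155.771° (east) — crosses 180°.
Leg 3: -158.004° → -98.537°, shortest Δλ = 59.467° (east) — does not cross 180°.
Leg 4: -98.537° → +135.179°, shortest Δλ = -126.284° (west) — crosses 180°.
Leg 5: +135.179° → -146.384°, shortest Δλ = 78.437° (east) — crosses 180°.
Leg 6: -146.384° → +170.064°, shortest Δλ = -43.552° (west) — crosses 180°.
Total crossings: 5.

5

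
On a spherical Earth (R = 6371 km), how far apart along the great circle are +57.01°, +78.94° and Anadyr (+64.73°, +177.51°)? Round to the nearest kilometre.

4851 km

Δλ = 177.51 − 78.94 = 98.57°.
Δφ = 64.73 − 57.01 = 7.72°.
a = sin²(Δφ/2) + cos φ₁ · cos φ₂ · sin²(Δλ/2) = 0.138068.
c = 2·atan2(√a, √(1−a)) = 0.76141 rad → d = 6371·c ≈ 4850.94 km.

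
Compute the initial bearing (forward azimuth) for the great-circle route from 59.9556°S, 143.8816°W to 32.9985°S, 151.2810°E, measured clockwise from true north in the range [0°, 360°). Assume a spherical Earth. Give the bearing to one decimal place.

272.7°

Δλ = 151.2810 − -143.8816 = 295.1626°; wrapped into (−180°, 180°]: -64.8374°.
θ = atan2( sin Δλ · cos φ₂ , cos φ₁ · sin φ₂ − sin φ₁ · cos φ₂ · cos Δλ )
  = atan2(-0.75910, 0.03601) = -87.284° → normalised to [0°, 360°): 272.716°.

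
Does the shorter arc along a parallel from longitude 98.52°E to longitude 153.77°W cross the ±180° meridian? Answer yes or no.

Naïve |-153.77 − 98.52| = 252.29° > 180°, so the shorter arc goes the other way round — across 180°.
Signed shortest Δλ = ((-153.77 − 98.52 + 180) mod 360) − 180 = 107.71°.
Going east by 107.71° from +98.52° passes through 180° before reaching -153.77°.

Yes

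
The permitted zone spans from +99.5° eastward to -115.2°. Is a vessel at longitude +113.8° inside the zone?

Band width going east from +99.5° to -115.2°: ((-115.2 − 99.5) mod 360) = 145.3°.
Offset of +113.8° east of the west edge: ((113.8 − 99.5) mod 360) = 14.3°.
14.3° ≤ 145.3° ⇒ inside.

Yes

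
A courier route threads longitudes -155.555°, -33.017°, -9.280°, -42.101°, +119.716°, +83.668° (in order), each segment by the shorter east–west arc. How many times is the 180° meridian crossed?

Leg 1: -155.555° → -33.017°, shortest Δλ = 122.538° (east) — does not cross 180°.
Leg 2: -33.017° → -9.280°, shortest Δλ = 23.737° (east) — does not cross 180°.
Leg 3: -9.280° → -42.101°, shortest Δλ = -32.821° (west) — does not cross 180°.
Leg 4: -42.101° → +119.716°, shortest Δλ = 161.817° (east) — does not cross 180°.
Leg 5: +119.716° → +83.668°, shortest Δλ = -36.048° (west) — does not cross 180°.
Total crossings: 0.

0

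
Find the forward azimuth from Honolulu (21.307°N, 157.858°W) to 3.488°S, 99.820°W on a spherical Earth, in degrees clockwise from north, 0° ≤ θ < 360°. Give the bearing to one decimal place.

106.4°

Δλ = -99.820 − -157.858 = 58.038°.
θ = atan2( sin Δλ · cos φ₂ , cos φ₁ · sin φ₂ − sin φ₁ · cos φ₂ · cos Δλ )
  = atan2(0.84683, -0.24867) = 106.365° → normalised to [0°, 360°): 106.365°.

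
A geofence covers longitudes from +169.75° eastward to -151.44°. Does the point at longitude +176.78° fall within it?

Band width going east from +169.75° to -151.44°: ((-151.44 − 169.75) mod 360) = 38.81°.
Offset of +176.78° east of the west edge: ((176.78 − 169.75) mod 360) = 7.03°.
7.03° ≤ 38.81° ⇒ inside.

Yes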